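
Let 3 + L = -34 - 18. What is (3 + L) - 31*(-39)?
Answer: 1157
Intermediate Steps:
L = -55 (L = -3 + (-34 - 18) = -3 - 52 = -55)
(3 + L) - 31*(-39) = (3 - 55) - 31*(-39) = -52 + 1209 = 1157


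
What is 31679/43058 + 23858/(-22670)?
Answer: -154557417/488062430 ≈ -0.31668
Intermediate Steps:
31679/43058 + 23858/(-22670) = 31679*(1/43058) + 23858*(-1/22670) = 31679/43058 - 11929/11335 = -154557417/488062430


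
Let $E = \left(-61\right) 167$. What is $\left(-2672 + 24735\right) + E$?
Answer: $11876$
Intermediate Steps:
$E = -10187$
$\left(-2672 + 24735\right) + E = \left(-2672 + 24735\right) - 10187 = 22063 - 10187 = 11876$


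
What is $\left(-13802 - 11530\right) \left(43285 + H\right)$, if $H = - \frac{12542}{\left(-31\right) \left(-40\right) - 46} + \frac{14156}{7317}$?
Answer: $- \frac{532090847020120}{485361} \approx -1.0963 \cdot 10^{9}$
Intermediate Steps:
$H = - \frac{12477925}{1456083}$ ($H = - \frac{12542}{1240 - 46} + 14156 \cdot \frac{1}{7317} = - \frac{12542}{1194} + \frac{14156}{7317} = \left(-12542\right) \frac{1}{1194} + \frac{14156}{7317} = - \frac{6271}{597} + \frac{14156}{7317} = - \frac{12477925}{1456083} \approx -8.5695$)
$\left(-13802 - 11530\right) \left(43285 + H\right) = \left(-13802 - 11530\right) \left(43285 - \frac{12477925}{1456083}\right) = \left(-25332\right) \frac{63014074730}{1456083} = - \frac{532090847020120}{485361}$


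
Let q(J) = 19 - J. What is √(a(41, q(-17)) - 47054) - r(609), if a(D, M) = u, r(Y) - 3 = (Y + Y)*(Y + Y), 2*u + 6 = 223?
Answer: -1483527 + I*√187782/2 ≈ -1.4835e+6 + 216.67*I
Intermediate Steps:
u = 217/2 (u = -3 + (½)*223 = -3 + 223/2 = 217/2 ≈ 108.50)
r(Y) = 3 + 4*Y² (r(Y) = 3 + (Y + Y)*(Y + Y) = 3 + (2*Y)*(2*Y) = 3 + 4*Y²)
a(D, M) = 217/2
√(a(41, q(-17)) - 47054) - r(609) = √(217/2 - 47054) - (3 + 4*609²) = √(-93891/2) - (3 + 4*370881) = I*√187782/2 - (3 + 1483524) = I*√187782/2 - 1*1483527 = I*√187782/2 - 1483527 = -1483527 + I*√187782/2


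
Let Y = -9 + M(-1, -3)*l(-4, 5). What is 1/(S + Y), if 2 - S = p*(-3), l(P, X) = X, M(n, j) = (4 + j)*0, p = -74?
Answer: -1/229 ≈ -0.0043668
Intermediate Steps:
M(n, j) = 0
S = -220 (S = 2 - (-74)*(-3) = 2 - 1*222 = 2 - 222 = -220)
Y = -9 (Y = -9 + 0*5 = -9 + 0 = -9)
1/(S + Y) = 1/(-220 - 9) = 1/(-229) = -1/229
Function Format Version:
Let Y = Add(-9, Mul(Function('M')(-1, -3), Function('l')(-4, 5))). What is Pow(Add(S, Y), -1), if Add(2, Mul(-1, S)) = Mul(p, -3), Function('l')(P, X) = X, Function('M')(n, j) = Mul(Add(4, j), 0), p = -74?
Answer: Rational(-1, 229) ≈ -0.0043668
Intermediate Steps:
Function('M')(n, j) = 0
S = -220 (S = Add(2, Mul(-1, Mul(-74, -3))) = Add(2, Mul(-1, 222)) = Add(2, -222) = -220)
Y = -9 (Y = Add(-9, Mul(0, 5)) = Add(-9, 0) = -9)
Pow(Add(S, Y), -1) = Pow(Add(-220, -9), -1) = Pow(-229, -1) = Rational(-1, 229)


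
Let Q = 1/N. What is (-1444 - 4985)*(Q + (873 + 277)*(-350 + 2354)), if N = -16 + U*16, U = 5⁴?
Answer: -49308557877343/3328 ≈ -1.4816e+10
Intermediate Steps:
U = 625
N = 9984 (N = -16 + 625*16 = -16 + 10000 = 9984)
Q = 1/9984 ≈ 0.00010016
(-1444 - 4985)*(Q + (873 + 277)*(-350 + 2354)) = (-1444 - 4985)*(1/9984 + (873 + 277)*(-350 + 2354)) = -6429*(1/9984 + 1150*2004) = -6429*(1/9984 + 2304600) = -6429*23009126401/9984 = -49308557877343/3328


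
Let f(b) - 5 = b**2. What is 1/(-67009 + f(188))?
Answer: -1/31660 ≈ -3.1586e-5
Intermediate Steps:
f(b) = 5 + b**2
1/(-67009 + f(188)) = 1/(-67009 + (5 + 188**2)) = 1/(-67009 + (5 + 35344)) = 1/(-67009 + 35349) = 1/(-31660) = -1/31660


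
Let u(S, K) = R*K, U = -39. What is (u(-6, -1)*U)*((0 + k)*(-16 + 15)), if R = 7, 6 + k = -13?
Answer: 5187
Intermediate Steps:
k = -19 (k = -6 - 13 = -19)
u(S, K) = 7*K
(u(-6, -1)*U)*((0 + k)*(-16 + 15)) = ((7*(-1))*(-39))*((0 - 19)*(-16 + 15)) = (-7*(-39))*(-19*(-1)) = 273*19 = 5187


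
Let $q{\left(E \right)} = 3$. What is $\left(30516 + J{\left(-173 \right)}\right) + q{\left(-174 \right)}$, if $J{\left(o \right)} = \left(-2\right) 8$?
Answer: $30503$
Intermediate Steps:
$J{\left(o \right)} = -16$
$\left(30516 + J{\left(-173 \right)}\right) + q{\left(-174 \right)} = \left(30516 - 16\right) + 3 = 30500 + 3 = 30503$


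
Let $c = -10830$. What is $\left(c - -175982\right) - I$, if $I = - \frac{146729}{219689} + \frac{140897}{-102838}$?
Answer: $\frac{3731222352229999}{22592377382} \approx 1.6515 \cdot 10^{5}$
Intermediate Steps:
$I = - \frac{46042837935}{22592377382}$ ($I = \left(-146729\right) \frac{1}{219689} + 140897 \left(- \frac{1}{102838}\right) = - \frac{146729}{219689} - \frac{140897}{102838} = - \frac{46042837935}{22592377382} \approx -2.038$)
$\left(c - -175982\right) - I = \left(-10830 - -175982\right) - - \frac{46042837935}{22592377382} = \left(-10830 + 175982\right) + \frac{46042837935}{22592377382} = 165152 + \frac{46042837935}{22592377382} = \frac{3731222352229999}{22592377382}$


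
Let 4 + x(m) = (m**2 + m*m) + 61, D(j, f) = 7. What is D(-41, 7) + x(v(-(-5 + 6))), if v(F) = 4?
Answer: 96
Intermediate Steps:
x(m) = 57 + 2*m**2 (x(m) = -4 + ((m**2 + m*m) + 61) = -4 + ((m**2 + m**2) + 61) = -4 + (2*m**2 + 61) = -4 + (61 + 2*m**2) = 57 + 2*m**2)
D(-41, 7) + x(v(-(-5 + 6))) = 7 + (57 + 2*4**2) = 7 + (57 + 2*16) = 7 + (57 + 32) = 7 + 89 = 96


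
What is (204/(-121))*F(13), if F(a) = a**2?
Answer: -34476/121 ≈ -284.93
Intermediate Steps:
(204/(-121))*F(13) = (204/(-121))*13**2 = (204*(-1/121))*169 = -204/121*169 = -34476/121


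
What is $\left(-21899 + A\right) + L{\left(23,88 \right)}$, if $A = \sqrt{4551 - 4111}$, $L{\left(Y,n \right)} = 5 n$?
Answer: $-21459 + 2 \sqrt{110} \approx -21438.0$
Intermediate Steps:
$A = 2 \sqrt{110}$ ($A = \sqrt{440} = 2 \sqrt{110} \approx 20.976$)
$\left(-21899 + A\right) + L{\left(23,88 \right)} = \left(-21899 + 2 \sqrt{110}\right) + 5 \cdot 88 = \left(-21899 + 2 \sqrt{110}\right) + 440 = -21459 + 2 \sqrt{110}$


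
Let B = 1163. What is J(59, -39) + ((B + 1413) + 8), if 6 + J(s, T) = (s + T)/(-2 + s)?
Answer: 146966/57 ≈ 2578.4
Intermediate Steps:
J(s, T) = -6 + (T + s)/(-2 + s) (J(s, T) = -6 + (s + T)/(-2 + s) = -6 + (T + s)/(-2 + s))
J(59, -39) + ((B + 1413) + 8) = (12 - 39 - 5*59)/(-2 + 59) + ((1163 + 1413) + 8) = (12 - 39 - 295)/57 + (2576 + 8) = (1/57)*(-322) + 2584 = -322/57 + 2584 = 146966/57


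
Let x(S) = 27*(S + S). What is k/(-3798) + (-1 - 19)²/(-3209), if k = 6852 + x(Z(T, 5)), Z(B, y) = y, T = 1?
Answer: -4062283/2031297 ≈ -1.9998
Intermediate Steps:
x(S) = 54*S (x(S) = 27*(2*S) = 54*S)
k = 7122 (k = 6852 + 54*5 = 6852 + 270 = 7122)
k/(-3798) + (-1 - 19)²/(-3209) = 7122/(-3798) + (-1 - 19)²/(-3209) = 7122*(-1/3798) + (-20)²*(-1/3209) = -1187/633 + 400*(-1/3209) = -1187/633 - 400/3209 = -4062283/2031297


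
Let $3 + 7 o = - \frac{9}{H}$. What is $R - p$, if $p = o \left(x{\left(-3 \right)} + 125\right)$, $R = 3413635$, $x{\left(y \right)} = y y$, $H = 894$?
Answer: $\frac{3560481404}{1043} \approx 3.4137 \cdot 10^{6}$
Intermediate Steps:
$x{\left(y \right)} = y^{2}$
$o = - \frac{897}{2086}$ ($o = - \frac{3}{7} + \frac{\left(-9\right) \frac{1}{894}}{7} = - \frac{3}{7} + \frac{1}{7} \left(- \frac{3}{298}\right) = - \frac{3}{7} - \frac{3}{2086} = - \frac{897}{2086} \approx -0.43001$)
$p = - \frac{60099}{1043}$ ($p = - \frac{897 \left(\left(-3\right)^{2} + 125\right)}{2086} = - \frac{897 \left(9 + 125\right)}{2086} = \left(- \frac{897}{2086}\right) 134 = - \frac{60099}{1043} \approx -57.621$)
$R - p = 3413635 - - \frac{60099}{1043} = 3413635 + \frac{60099}{1043} = \frac{3560481404}{1043}$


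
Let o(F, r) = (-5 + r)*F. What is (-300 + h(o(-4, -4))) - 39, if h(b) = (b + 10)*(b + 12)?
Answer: 1869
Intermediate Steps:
o(F, r) = F*(-5 + r)
h(b) = (10 + b)*(12 + b)
(-300 + h(o(-4, -4))) - 39 = (-300 + (120 + (-4*(-5 - 4))² + 22*(-4*(-5 - 4)))) - 39 = (-300 + (120 + (-4*(-9))² + 22*(-4*(-9)))) - 39 = (-300 + (120 + 36² + 22*36)) - 39 = (-300 + (120 + 1296 + 792)) - 39 = (-300 + 2208) - 39 = 1908 - 39 = 1869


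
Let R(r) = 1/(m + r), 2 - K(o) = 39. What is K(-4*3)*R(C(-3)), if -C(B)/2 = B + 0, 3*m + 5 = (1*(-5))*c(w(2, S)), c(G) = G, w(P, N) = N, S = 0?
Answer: -111/13 ≈ -8.5385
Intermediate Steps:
m = -5/3 (m = -5/3 + ((1*(-5))*0)/3 = -5/3 + (-5*0)/3 = -5/3 + (⅓)*0 = -5/3 + 0 = -5/3 ≈ -1.6667)
C(B) = -2*B (C(B) = -2*(B + 0) = -2*B)
K(o) = -37 (K(o) = 2 - 1*39 = 2 - 39 = -37)
R(r) = 1/(-5/3 + r)
K(-4*3)*R(C(-3)) = -111/(-5 + 3*(-2*(-3))) = -111/(-5 + 3*6) = -111/(-5 + 18) = -111/13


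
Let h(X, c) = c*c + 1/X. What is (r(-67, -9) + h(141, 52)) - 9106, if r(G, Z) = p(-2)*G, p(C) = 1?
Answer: -912128/141 ≈ -6469.0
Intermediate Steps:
h(X, c) = 1/X + c² (h(X, c) = c² + 1/X = 1/X + c²)
r(G, Z) = G (r(G, Z) = 1*G = G)
(r(-67, -9) + h(141, 52)) - 9106 = (-67 + (1/141 + 52²)) - 9106 = (-67 + (1/141 + 2704)) - 9106 = (-67 + 381265/141) - 9106 = 371818/141 - 9106 = -912128/141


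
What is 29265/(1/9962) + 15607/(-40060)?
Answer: 11679009460193/40060 ≈ 2.9154e+8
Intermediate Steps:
29265/(1/9962) + 15607/(-40060) = 29265/(1/9962) + 15607*(-1/40060) = 29265*9962 - 15607/40060 = 291537930 - 15607/40060 = 11679009460193/40060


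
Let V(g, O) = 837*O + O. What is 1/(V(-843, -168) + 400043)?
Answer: 1/259259 ≈ 3.8571e-6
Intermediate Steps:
V(g, O) = 838*O
1/(V(-843, -168) + 400043) = 1/(838*(-168) + 400043) = 1/(-140784 + 400043) = 1/259259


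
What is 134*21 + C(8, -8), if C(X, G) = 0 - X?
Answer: 2806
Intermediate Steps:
C(X, G) = -X
134*21 + C(8, -8) = 134*21 - 1*8 = 2814 - 8 = 2806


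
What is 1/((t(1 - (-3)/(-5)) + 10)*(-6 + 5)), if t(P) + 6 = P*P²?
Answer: -125/508 ≈ -0.24606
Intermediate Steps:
t(P) = -6 + P³ (t(P) = -6 + P*P² = -6 + P³)
1/((t(1 - (-3)/(-5)) + 10)*(-6 + 5)) = 1/(((-6 + (1 - (-3)/(-5))³) + 10)*(-6 + 5)) = 1/(((-6 + (1 - (-3)*(-1)/5)³) + 10)*(-1)) = 1/(((-6 + (1 - 1*⅗)³) + 10)*(-1)) = 1/(((-6 + (1 - ⅗)³) + 10)*(-1)) = 1/(((-6 + (⅖)³) + 10)*(-1)) = 1/(((-6 + 8/125) + 10)*(-1)) = 1/((-742/125 + 10)*(-1)) = 1/((508/125)*(-1)) = 1/(-508/125) = -125/508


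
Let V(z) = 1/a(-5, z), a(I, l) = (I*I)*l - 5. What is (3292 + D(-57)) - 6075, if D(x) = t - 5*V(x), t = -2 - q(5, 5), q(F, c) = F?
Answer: -797939/286 ≈ -2790.0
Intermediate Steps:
a(I, l) = -5 + l*I**2 (a(I, l) = I**2*l - 5 = l*I**2 - 5 = -5 + l*I**2)
V(z) = 1/(-5 + 25*z) (V(z) = 1/(-5 + z*(-5)**2) = 1/(-5 + z*25) = 1/(-5 + 25*z))
t = -7 (t = -2 - 1*5 = -2 - 5 = -7)
D(x) = -7 - 1/(-1 + 5*x)
(3292 + D(-57)) - 6075 = (3292 + (6 - 35*(-57))/(-1 + 5*(-57))) - 6075 = (3292 + (6 + 1995)/(-1 - 285)) - 6075 = (3292 + 2001/(-286)) - 6075 = (3292 - 1/286*2001) - 6075 = (3292 - 2001/286) - 6075 = 939511/286 - 6075 = -797939/286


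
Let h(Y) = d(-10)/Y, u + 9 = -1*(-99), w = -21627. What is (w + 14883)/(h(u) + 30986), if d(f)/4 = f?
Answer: -30348/139435 ≈ -0.21765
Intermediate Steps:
d(f) = 4*f
u = 90 (u = -9 - 1*(-99) = -9 + 99 = 90)
h(Y) = -40/Y (h(Y) = (4*(-10))/Y = -40/Y)
(w + 14883)/(h(u) + 30986) = (-21627 + 14883)/(-40/90 + 30986) = -6744/(-40*1/90 + 30986) = -6744/(-4/9 + 30986) = -6744/278870/9 = -6744*9/278870 = -30348/139435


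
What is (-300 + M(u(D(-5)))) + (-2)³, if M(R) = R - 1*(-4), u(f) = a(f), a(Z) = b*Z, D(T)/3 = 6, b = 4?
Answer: -232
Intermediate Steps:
D(T) = 18 (D(T) = 3*6 = 18)
a(Z) = 4*Z
u(f) = 4*f
M(R) = 4 + R (M(R) = R + 4 = 4 + R)
(-300 + M(u(D(-5)))) + (-2)³ = (-300 + (4 + 4*18)) + (-2)³ = (-300 + (4 + 72)) - 8 = (-300 + 76) - 8 = -224 - 8 = -232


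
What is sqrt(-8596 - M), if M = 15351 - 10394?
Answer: I*sqrt(13553) ≈ 116.42*I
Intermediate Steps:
M = 4957
sqrt(-8596 - M) = sqrt(-8596 - 1*4957) = sqrt(-8596 - 4957) = sqrt(-13553) = I*sqrt(13553)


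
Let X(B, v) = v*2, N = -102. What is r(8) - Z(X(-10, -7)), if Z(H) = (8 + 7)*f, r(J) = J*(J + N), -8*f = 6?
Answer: -2963/4 ≈ -740.75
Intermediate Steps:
X(B, v) = 2*v
f = -¾ (f = -⅛*6 = -¾ ≈ -0.75000)
r(J) = J*(-102 + J) (r(J) = J*(J - 102) = J*(-102 + J))
Z(H) = -45/4 (Z(H) = (8 + 7)*(-¾) = 15*(-¾) = -45/4)
r(8) - Z(X(-10, -7)) = 8*(-102 + 8) - 1*(-45/4) = 8*(-94) + 45/4 = -752 + 45/4 = -2963/4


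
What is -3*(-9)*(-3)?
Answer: -81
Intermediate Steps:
-3*(-9)*(-3) = 27*(-3) = -81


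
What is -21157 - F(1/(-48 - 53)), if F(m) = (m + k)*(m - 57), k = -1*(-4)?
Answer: -213502083/10201 ≈ -20930.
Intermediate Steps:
k = 4
F(m) = (-57 + m)*(4 + m) (F(m) = (m + 4)*(m - 57) = (4 + m)*(-57 + m) = (-57 + m)*(4 + m))
-21157 - F(1/(-48 - 53)) = -21157 - (-228 + (1/(-48 - 53))² - 53/(-48 - 53)) = -21157 - (-228 + (1/(-101))² - 53/(-101)) = -21157 - (-228 + (-1/101)² - 53*(-1/101)) = -21157 - (-228 + 1/10201 + 53/101) = -21157 - 1*(-2320474/10201) = -21157 + 2320474/10201 = -213502083/10201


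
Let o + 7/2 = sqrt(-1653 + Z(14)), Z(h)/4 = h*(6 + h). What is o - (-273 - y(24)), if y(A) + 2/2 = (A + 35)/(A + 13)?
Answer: 19987/74 + I*sqrt(533) ≈ 270.09 + 23.087*I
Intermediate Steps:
y(A) = -1 + (35 + A)/(13 + A) (y(A) = -1 + (A + 35)/(A + 13) = -1 + (35 + A)/(13 + A))
Z(h) = 4*h*(6 + h) (Z(h) = 4*(h*(6 + h)) = 4*h*(6 + h))
o = -7/2 + I*sqrt(533) (o = -7/2 + sqrt(-1653 + 4*14*(6 + 14)) = -7/2 + sqrt(-1653 + 4*14*20) = -7/2 + sqrt(-1653 + 1120) = -7/2 + sqrt(-533) = -7/2 + I*sqrt(533) ≈ -3.5 + 23.087*I)
o - (-273 - y(24)) = (-7/2 + I*sqrt(533)) - (-273 - 22/(13 + 24)) = (-7/2 + I*sqrt(533)) - (-273 - 22/37) = (-7/2 + I*sqrt(533)) - 1*(-10123/37) = (-7/2 + I*sqrt(533)) + 10123/37 = 19987/74 + I*sqrt(533)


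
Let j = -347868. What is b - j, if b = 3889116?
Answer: 4236984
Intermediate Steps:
b - j = 3889116 - 1*(-347868) = 3889116 + 347868 = 4236984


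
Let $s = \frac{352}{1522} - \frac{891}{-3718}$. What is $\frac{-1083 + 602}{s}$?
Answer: $- \frac{123721858}{121129} \approx -1021.4$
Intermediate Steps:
$s = \frac{121129}{257218}$ ($s = 352 \cdot \frac{1}{1522} - - \frac{81}{338} = \frac{176}{761} + \frac{81}{338} = \frac{121129}{257218} \approx 0.47092$)
$\frac{-1083 + 602}{s} = \frac{-1083 + 602}{\frac{121129}{257218}} = \left(-481\right) \frac{257218}{121129} = - \frac{123721858}{121129}$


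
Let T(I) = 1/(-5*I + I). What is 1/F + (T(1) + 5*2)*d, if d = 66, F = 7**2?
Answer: 63065/98 ≈ 643.52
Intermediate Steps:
F = 49
T(I) = -1/(4*I) (T(I) = 1/(-4*I) = 1*(-1/(4*I)) = -1/(4*I))
1/F + (T(1) + 5*2)*d = 1/49 + (-1/4/1 + 5*2)*66 = 1/49 + (-1/4*1 + 10)*66 = 1/49 + (-1/4 + 10)*66 = 1/49 + (39/4)*66 = 1/49 + 1287/2 = 63065/98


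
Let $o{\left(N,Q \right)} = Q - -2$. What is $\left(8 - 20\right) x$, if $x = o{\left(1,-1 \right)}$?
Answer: $-12$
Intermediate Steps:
$o{\left(N,Q \right)} = 2 + Q$ ($o{\left(N,Q \right)} = Q + 2 = 2 + Q$)
$x = 1$ ($x = 2 - 1 = 1$)
$\left(8 - 20\right) x = \left(8 - 20\right) 1 = \left(-12\right) 1 = -12$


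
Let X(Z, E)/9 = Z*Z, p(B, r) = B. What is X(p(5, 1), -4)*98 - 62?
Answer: 21988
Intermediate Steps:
X(Z, E) = 9*Z² (X(Z, E) = 9*(Z*Z) = 9*Z²)
X(p(5, 1), -4)*98 - 62 = (9*5²)*98 - 62 = (9*25)*98 - 62 = 225*98 - 62 = 22050 - 62 = 21988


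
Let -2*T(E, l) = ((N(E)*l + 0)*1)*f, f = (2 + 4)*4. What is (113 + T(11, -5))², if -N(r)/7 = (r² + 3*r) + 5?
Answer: 4444488889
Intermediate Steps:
f = 24 (f = 6*4 = 24)
N(r) = -35 - 21*r - 7*r² (N(r) = -7*((r² + 3*r) + 5) = -7*(5 + r² + 3*r) = -35 - 21*r - 7*r²)
T(E, l) = -12*l*(-35 - 21*E - 7*E²) (T(E, l) = -((-35 - 21*E - 7*E²)*l + 0)*1*24/2 = -(l*(-35 - 21*E - 7*E²) + 0)*1*24/2 = -(l*(-35 - 21*E - 7*E²))*1*24/2 = -l*(-35 - 21*E - 7*E²)*24/2 = -12*l*(-35 - 21*E - 7*E²))
(113 + T(11, -5))² = (113 + 84*(-5)*(5 + 11² + 3*11))² = (113 + 84*(-5)*(5 + 121 + 33))² = (113 + 84*(-5)*159)² = (113 - 66780)² = (-66667)² = 4444488889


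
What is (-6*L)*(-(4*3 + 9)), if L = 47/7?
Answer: 846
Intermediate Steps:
L = 47/7 (L = 47*(1/7) = 47/7 ≈ 6.7143)
(-6*L)*(-(4*3 + 9)) = (-6*47/7)*(-(4*3 + 9)) = -(-282)*(12 + 9)/7 = -(-282)*21/7 = -282/7*(-21) = 846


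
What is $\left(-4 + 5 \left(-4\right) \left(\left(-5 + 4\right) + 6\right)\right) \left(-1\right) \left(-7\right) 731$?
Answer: $-532168$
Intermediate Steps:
$\left(-4 + 5 \left(-4\right) \left(\left(-5 + 4\right) + 6\right)\right) \left(-1\right) \left(-7\right) 731 = \left(-4 - 20 \left(-1 + 6\right)\right) \left(-1\right) \left(-7\right) 731 = \left(-4 - 100\right) \left(-1\right) \left(-7\right) 731 = \left(-104\right) \left(-1\right) \left(-7\right) 731 = 104 \left(-7\right) 731 = \left(-728\right) 731 = -532168$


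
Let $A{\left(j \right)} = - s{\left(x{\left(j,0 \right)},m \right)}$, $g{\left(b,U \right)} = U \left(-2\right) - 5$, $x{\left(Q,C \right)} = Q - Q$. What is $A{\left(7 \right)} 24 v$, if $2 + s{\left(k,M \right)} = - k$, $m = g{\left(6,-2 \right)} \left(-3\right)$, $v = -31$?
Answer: $-1488$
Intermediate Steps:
$x{\left(Q,C \right)} = 0$
$g{\left(b,U \right)} = -5 - 2 U$ ($g{\left(b,U \right)} = - 2 U - 5 = -5 - 2 U$)
$m = 3$ ($m = \left(-5 - -4\right) \left(-3\right) = \left(-5 + 4\right) \left(-3\right) = \left(-1\right) \left(-3\right) = 3$)
$s{\left(k,M \right)} = -2 - k$
$A{\left(j \right)} = 2$ ($A{\left(j \right)} = - (-2 - 0) = - (-2 + 0) = \left(-1\right) \left(-2\right) = 2$)
$A{\left(7 \right)} 24 v = 2 \cdot 24 \left(-31\right) = 48 \left(-31\right) = -1488$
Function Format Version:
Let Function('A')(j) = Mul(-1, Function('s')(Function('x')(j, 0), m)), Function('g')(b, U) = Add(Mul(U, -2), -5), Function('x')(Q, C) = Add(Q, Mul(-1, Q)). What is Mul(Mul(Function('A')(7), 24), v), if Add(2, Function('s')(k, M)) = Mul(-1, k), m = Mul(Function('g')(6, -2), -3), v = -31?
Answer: -1488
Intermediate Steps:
Function('x')(Q, C) = 0
Function('g')(b, U) = Add(-5, Mul(-2, U)) (Function('g')(b, U) = Add(Mul(-2, U), -5) = Add(-5, Mul(-2, U)))
m = 3 (m = Mul(Add(-5, Mul(-2, -2)), -3) = Mul(Add(-5, 4), -3) = Mul(-1, -3) = 3)
Function('s')(k, M) = Add(-2, Mul(-1, k))
Function('A')(j) = 2 (Function('A')(j) = Mul(-1, Add(-2, Mul(-1, 0))) = Mul(-1, Add(-2, 0)) = Mul(-1, -2) = 2)
Mul(Mul(Function('A')(7), 24), v) = Mul(Mul(2, 24), -31) = Mul(48, -31) = -1488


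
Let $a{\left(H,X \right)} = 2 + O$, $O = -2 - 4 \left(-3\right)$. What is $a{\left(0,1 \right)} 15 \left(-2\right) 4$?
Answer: $-1440$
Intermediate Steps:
$O = 10$ ($O = -2 - -12 = -2 + 12 = 10$)
$a{\left(H,X \right)} = 12$ ($a{\left(H,X \right)} = 2 + 10 = 12$)
$a{\left(0,1 \right)} 15 \left(-2\right) 4 = 12 \cdot 15 \left(-2\right) 4 = 180 \left(-2\right) 4 = \left(-360\right) 4 = -1440$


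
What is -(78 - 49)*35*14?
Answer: -14210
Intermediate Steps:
-(78 - 49)*35*14 = -29*35*14 = -1*1015*14 = -1015*14 = -14210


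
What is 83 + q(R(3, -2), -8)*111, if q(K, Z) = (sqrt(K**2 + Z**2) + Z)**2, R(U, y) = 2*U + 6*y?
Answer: 527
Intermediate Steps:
q(K, Z) = (Z + sqrt(K**2 + Z**2))**2
83 + q(R(3, -2), -8)*111 = 83 + (-8 + sqrt((2*3 + 6*(-2))**2 + (-8)**2))**2*111 = 83 + (-8 + sqrt((6 - 12)**2 + 64))**2*111 = 83 + (-8 + sqrt((-6)**2 + 64))**2*111 = 83 + (-8 + sqrt(36 + 64))**2*111 = 83 + (-8 + sqrt(100))**2*111 = 83 + (-8 + 10)**2*111 = 83 + 2**2*111 = 83 + 4*111 = 83 + 444 = 527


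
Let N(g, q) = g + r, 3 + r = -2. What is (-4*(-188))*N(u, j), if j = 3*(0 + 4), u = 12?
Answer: 5264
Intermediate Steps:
r = -5 (r = -3 - 2 = -5)
j = 12 (j = 3*4 = 12)
N(g, q) = -5 + g (N(g, q) = g - 5 = -5 + g)
(-4*(-188))*N(u, j) = (-4*(-188))*(-5 + 12) = 752*7 = 5264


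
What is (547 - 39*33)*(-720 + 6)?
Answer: 528360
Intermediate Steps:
(547 - 39*33)*(-720 + 6) = (547 - 1287)*(-714) = -740*(-714) = 528360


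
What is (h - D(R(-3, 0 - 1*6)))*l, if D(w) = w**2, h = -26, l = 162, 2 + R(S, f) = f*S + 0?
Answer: -45684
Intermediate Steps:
R(S, f) = -2 + S*f (R(S, f) = -2 + (f*S + 0) = -2 + (S*f + 0) = -2 + S*f)
(h - D(R(-3, 0 - 1*6)))*l = (-26 - (-2 - 3*(0 - 1*6))**2)*162 = (-26 - (-2 - 3*(0 - 6))**2)*162 = (-26 - (-2 - 3*(-6))**2)*162 = (-26 - (-2 + 18)**2)*162 = (-26 - 1*16**2)*162 = (-26 - 1*256)*162 = (-26 - 256)*162 = -282*162 = -45684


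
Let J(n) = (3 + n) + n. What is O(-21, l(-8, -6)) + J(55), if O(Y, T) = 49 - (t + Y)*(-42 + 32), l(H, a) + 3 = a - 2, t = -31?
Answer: -358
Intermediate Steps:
J(n) = 3 + 2*n
l(H, a) = -5 + a (l(H, a) = -3 + (a - 2) = -3 + (-2 + a) = -5 + a)
O(Y, T) = -261 + 10*Y (O(Y, T) = 49 - (-31 + Y)*(-42 + 32) = 49 - (-31 + Y)*(-10) = 49 - (310 - 10*Y) = 49 + (-310 + 10*Y) = -261 + 10*Y)
O(-21, l(-8, -6)) + J(55) = (-261 + 10*(-21)) + (3 + 2*55) = (-261 - 210) + (3 + 110) = -471 + 113 = -358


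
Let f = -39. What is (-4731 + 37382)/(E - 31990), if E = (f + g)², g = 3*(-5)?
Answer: -32651/29074 ≈ -1.1230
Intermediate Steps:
g = -15
E = 2916 (E = (-39 - 15)² = (-54)² = 2916)
(-4731 + 37382)/(E - 31990) = (-4731 + 37382)/(2916 - 31990) = 32651/(-29074) = 32651*(-1/29074) = -32651/29074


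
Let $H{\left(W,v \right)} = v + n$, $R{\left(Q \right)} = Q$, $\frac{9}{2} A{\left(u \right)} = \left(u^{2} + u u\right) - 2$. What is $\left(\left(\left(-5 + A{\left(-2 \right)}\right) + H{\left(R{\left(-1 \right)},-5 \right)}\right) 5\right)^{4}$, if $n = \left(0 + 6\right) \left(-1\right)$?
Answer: $\frac{2342560000}{81} \approx 2.892 \cdot 10^{7}$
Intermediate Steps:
$A{\left(u \right)} = - \frac{4}{9} + \frac{4 u^{2}}{9}$ ($A{\left(u \right)} = \frac{2 \left(\left(u^{2} + u u\right) - 2\right)}{9} = \frac{2 \left(\left(u^{2} + u^{2}\right) - 2\right)}{9} = \frac{2 \left(2 u^{2} - 2\right)}{9} = \frac{2 \left(-2 + 2 u^{2}\right)}{9} = - \frac{4}{9} + \frac{4 u^{2}}{9}$)
$n = -6$ ($n = 6 \left(-1\right) = -6$)
$H{\left(W,v \right)} = -6 + v$ ($H{\left(W,v \right)} = v - 6 = -6 + v$)
$\left(\left(\left(-5 + A{\left(-2 \right)}\right) + H{\left(R{\left(-1 \right)},-5 \right)}\right) 5\right)^{4} = \left(\left(\left(-5 - \left(\frac{4}{9} - \frac{4 \left(-2\right)^{2}}{9}\right)\right) - 11\right) 5\right)^{4} = \left(\left(\left(-5 + \left(- \frac{4}{9} + \frac{4}{9} \cdot 4\right)\right) - 11\right) 5\right)^{4} = \left(\left(\left(-5 + \left(- \frac{4}{9} + \frac{16}{9}\right)\right) - 11\right) 5\right)^{4} = \left(\left(\left(-5 + \frac{4}{3}\right) - 11\right) 5\right)^{4} = \left(\left(- \frac{11}{3} - 11\right) 5\right)^{4} = \left(\left(- \frac{44}{3}\right) 5\right)^{4} = \left(- \frac{220}{3}\right)^{4} = \frac{2342560000}{81}$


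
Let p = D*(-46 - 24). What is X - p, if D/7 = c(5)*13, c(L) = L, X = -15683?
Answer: 16167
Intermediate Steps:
D = 455 (D = 7*(5*13) = 7*65 = 455)
p = -31850 (p = 455*(-46 - 24) = 455*(-70) = -31850)
X - p = -15683 - 1*(-31850) = -15683 + 31850 = 16167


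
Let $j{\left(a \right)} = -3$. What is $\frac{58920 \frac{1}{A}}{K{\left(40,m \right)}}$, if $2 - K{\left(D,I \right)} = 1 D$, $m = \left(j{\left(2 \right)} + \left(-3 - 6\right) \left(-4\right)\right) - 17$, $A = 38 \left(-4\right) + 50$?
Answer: $\frac{4910}{323} \approx 15.201$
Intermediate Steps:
$A = -102$ ($A = -152 + 50 = -102$)
$m = 16$ ($m = \left(-3 + \left(-3 - 6\right) \left(-4\right)\right) - 17 = \left(-3 - -36\right) - 17 = \left(-3 + 36\right) - 17 = 33 - 17 = 16$)
$K{\left(D,I \right)} = 2 - D$ ($K{\left(D,I \right)} = 2 - 1 D = 2 - D$)
$\frac{58920 \frac{1}{A}}{K{\left(40,m \right)}} = \frac{58920 \frac{1}{-102}}{2 - 40} = \frac{58920 \left(- \frac{1}{102}\right)}{2 - 40} = - \frac{9820}{17 \left(-38\right)} = \left(- \frac{9820}{17}\right) \left(- \frac{1}{38}\right) = \frac{4910}{323}$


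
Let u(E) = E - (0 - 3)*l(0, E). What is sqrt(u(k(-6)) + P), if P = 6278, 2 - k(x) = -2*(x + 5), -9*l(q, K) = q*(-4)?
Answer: sqrt(6278) ≈ 79.234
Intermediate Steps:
l(q, K) = 4*q/9 (l(q, K) = -q*(-4)/9 = -(-4)*q/9 = 4*q/9)
k(x) = 12 + 2*x (k(x) = 2 - (-2)*(x + 5) = 2 - (-2)*(5 + x) = 2 - (-10 - 2*x) = 2 + (10 + 2*x) = 12 + 2*x)
u(E) = E (u(E) = E - (0 - 3)*(4/9)*0 = E - (-3)*0 = E - 1*0 = E + 0 = E)
sqrt(u(k(-6)) + P) = sqrt((12 + 2*(-6)) + 6278) = sqrt((12 - 12) + 6278) = sqrt(0 + 6278) = sqrt(6278)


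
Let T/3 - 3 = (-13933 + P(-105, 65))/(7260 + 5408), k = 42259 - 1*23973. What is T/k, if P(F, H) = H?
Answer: 9051/28955881 ≈ 0.00031258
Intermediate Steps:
k = 18286 (k = 42259 - 23973 = 18286)
T = 18102/3167 (T = 9 + 3*((-13933 + 65)/(7260 + 5408)) = 9 + 3*(-13868/12668) = 9 + 3*(-13868*1/12668) = 9 + 3*(-3467/3167) = 9 - 10401/3167 = 18102/3167 ≈ 5.7158)
T/k = (18102/3167)/18286 = (18102/3167)*(1/18286) = 9051/28955881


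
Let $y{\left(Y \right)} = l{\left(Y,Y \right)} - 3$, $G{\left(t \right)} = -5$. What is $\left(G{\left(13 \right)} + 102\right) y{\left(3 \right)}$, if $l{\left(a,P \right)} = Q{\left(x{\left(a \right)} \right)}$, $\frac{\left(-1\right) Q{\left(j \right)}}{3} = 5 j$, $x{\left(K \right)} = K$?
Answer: $-4656$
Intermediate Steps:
$Q{\left(j \right)} = - 15 j$ ($Q{\left(j \right)} = - 3 \cdot 5 j = - 15 j$)
$l{\left(a,P \right)} = - 15 a$
$y{\left(Y \right)} = -3 - 15 Y$ ($y{\left(Y \right)} = - 15 Y - 3 = -3 - 15 Y$)
$\left(G{\left(13 \right)} + 102\right) y{\left(3 \right)} = \left(-5 + 102\right) \left(-3 - 45\right) = 97 \left(-3 - 45\right) = 97 \left(-48\right) = -4656$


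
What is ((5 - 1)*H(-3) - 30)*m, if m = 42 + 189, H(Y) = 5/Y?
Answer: -8470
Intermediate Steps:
m = 231
((5 - 1)*H(-3) - 30)*m = ((5 - 1)*(5/(-3)) - 30)*231 = (4*(5*(-⅓)) - 30)*231 = (4*(-5/3) - 30)*231 = (-20/3 - 30)*231 = -110/3*231 = -8470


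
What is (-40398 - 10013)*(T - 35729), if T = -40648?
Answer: 3850240947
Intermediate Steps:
(-40398 - 10013)*(T - 35729) = (-40398 - 10013)*(-40648 - 35729) = -50411*(-76377) = 3850240947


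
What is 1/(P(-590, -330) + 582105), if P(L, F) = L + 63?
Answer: 1/581578 ≈ 1.7195e-6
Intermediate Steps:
P(L, F) = 63 + L
1/(P(-590, -330) + 582105) = 1/((63 - 590) + 582105) = 1/(-527 + 582105) = 1/581578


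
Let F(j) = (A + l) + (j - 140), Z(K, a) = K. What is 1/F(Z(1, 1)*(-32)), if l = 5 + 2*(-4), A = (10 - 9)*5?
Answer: -1/170 ≈ -0.0058824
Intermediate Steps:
A = 5 (A = 1*5 = 5)
l = -3 (l = 5 - 8 = -3)
F(j) = -138 + j (F(j) = (5 - 3) + (j - 140) = 2 + (-140 + j) = -138 + j)
1/F(Z(1, 1)*(-32)) = 1/(-138 + 1*(-32)) = 1/(-138 - 32) = 1/(-170) = -1/170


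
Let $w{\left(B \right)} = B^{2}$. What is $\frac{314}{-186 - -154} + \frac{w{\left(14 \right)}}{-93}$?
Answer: $- \frac{17737}{1488} \approx -11.92$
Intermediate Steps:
$\frac{314}{-186 - -154} + \frac{w{\left(14 \right)}}{-93} = \frac{314}{-186 - -154} + \frac{14^{2}}{-93} = \frac{314}{-186 + 154} + 196 \left(- \frac{1}{93}\right) = \frac{314}{-32} - \frac{196}{93} = 314 \left(- \frac{1}{32}\right) - \frac{196}{93} = - \frac{157}{16} - \frac{196}{93} = - \frac{17737}{1488}$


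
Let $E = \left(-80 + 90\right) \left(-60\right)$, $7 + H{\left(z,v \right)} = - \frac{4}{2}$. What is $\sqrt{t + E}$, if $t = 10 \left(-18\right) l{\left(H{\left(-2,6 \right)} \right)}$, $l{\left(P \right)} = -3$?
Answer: $2 i \sqrt{15} \approx 7.746 i$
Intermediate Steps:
$H{\left(z,v \right)} = -9$ ($H{\left(z,v \right)} = -7 - \frac{4}{2} = -7 - 2 = -9$)
$E = -600$ ($E = 10 \left(-60\right) = -600$)
$t = 540$ ($t = 10 \left(-18\right) \left(-3\right) = \left(-180\right) \left(-3\right) = 540$)
$\sqrt{t + E} = \sqrt{540 - 600} = \sqrt{-60} = 2 i \sqrt{15}$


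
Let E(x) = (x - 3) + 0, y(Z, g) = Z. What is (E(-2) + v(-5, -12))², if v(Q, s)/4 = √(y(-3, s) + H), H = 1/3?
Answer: (15 - 8*I*√6)²/9 ≈ -17.667 - 65.32*I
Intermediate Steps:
E(x) = -3 + x (E(x) = (-3 + x) + 0 = -3 + x)
H = ⅓ (H = 1*(⅓) = ⅓ ≈ 0.33333)
v(Q, s) = 8*I*√6/3 (v(Q, s) = 4*√(-3 + ⅓) = 4*√(-8/3) = 4*(2*I*√6/3) = 8*I*√6/3)
(E(-2) + v(-5, -12))² = ((-3 - 2) + 8*I*√6/3)² = (-5 + 8*I*√6/3)²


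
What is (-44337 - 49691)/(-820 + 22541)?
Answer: -94028/21721 ≈ -4.3289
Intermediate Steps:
(-44337 - 49691)/(-820 + 22541) = -94028/21721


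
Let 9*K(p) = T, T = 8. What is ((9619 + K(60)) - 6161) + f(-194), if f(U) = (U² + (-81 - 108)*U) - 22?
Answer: 699650/9 ≈ 77739.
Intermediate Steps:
K(p) = 8/9 (K(p) = (⅑)*8 = 8/9)
f(U) = -22 + U² - 189*U (f(U) = (U² - 189*U) - 22 = -22 + U² - 189*U)
((9619 + K(60)) - 6161) + f(-194) = ((9619 + 8/9) - 6161) + (-22 + (-194)² - 189*(-194)) = (86579/9 - 6161) + (-22 + 37636 + 36666) = 31130/9 + 74280 = 699650/9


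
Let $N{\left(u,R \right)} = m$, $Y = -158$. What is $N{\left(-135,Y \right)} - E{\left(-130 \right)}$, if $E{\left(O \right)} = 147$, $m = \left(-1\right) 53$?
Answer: $-200$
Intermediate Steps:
$m = -53$
$N{\left(u,R \right)} = -53$
$N{\left(-135,Y \right)} - E{\left(-130 \right)} = -53 - 147 = -200$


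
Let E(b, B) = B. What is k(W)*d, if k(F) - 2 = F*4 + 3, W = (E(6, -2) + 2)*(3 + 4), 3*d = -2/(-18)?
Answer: 5/27 ≈ 0.18519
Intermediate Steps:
d = 1/27 (d = (-2/(-18))/3 = (-2*(-1/18))/3 = (1/3)*(1/9) = 1/27 ≈ 0.037037)
W = 0 (W = (-2 + 2)*(3 + 4) = 0*7 = 0)
k(F) = 5 + 4*F (k(F) = 2 + (F*4 + 3) = 2 + (4*F + 3) = 2 + (3 + 4*F) = 5 + 4*F)
k(W)*d = (5 + 4*0)*(1/27) = (5 + 0)*(1/27) = 5*(1/27) = 5/27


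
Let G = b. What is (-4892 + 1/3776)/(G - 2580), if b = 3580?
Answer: -18472191/3776000 ≈ -4.8920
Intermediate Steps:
G = 3580
(-4892 + 1/3776)/(G - 2580) = (-4892 + 1/3776)/(3580 - 2580) = (-4892 + 1/3776)/1000 = -18472191/3776*1/1000 = -18472191/3776000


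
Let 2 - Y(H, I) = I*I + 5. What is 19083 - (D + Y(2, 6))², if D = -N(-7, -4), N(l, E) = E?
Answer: 17858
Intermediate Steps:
Y(H, I) = -3 - I² (Y(H, I) = 2 - (I*I + 5) = 2 - (I² + 5) = 2 - (5 + I²) = 2 + (-5 - I²) = -3 - I²)
D = 4 (D = -1*(-4) = 4)
19083 - (D + Y(2, 6))² = 19083 - (4 + (-3 - 1*6²))² = 19083 - (4 + (-3 - 1*36))² = 19083 - (4 + (-3 - 36))² = 19083 - (4 - 39)² = 19083 - 1*(-35)² = 19083 - 1*1225 = 19083 - 1225 = 17858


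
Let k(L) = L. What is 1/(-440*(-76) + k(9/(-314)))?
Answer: 314/10500151 ≈ 2.9904e-5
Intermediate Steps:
1/(-440*(-76) + k(9/(-314))) = 1/(-440*(-76) + 9/(-314)) = 1/(33440 + 9*(-1/314)) = 1/(33440 - 9/314) = 1/(10500151/314) = 314/10500151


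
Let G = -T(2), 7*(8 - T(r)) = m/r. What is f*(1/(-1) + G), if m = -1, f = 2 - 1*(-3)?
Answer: -635/14 ≈ -45.357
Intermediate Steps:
f = 5 (f = 2 + 3 = 5)
T(r) = 8 + 1/(7*r) (T(r) = 8 - (-1)/(7*r) = 8 + 1/(7*r))
G = -113/14 (G = -(8 + (⅐)/2) = -(8 + (⅐)*(½)) = -(8 + 1/14) = -1*113/14 = -113/14 ≈ -8.0714)
f*(1/(-1) + G) = 5*(1/(-1) - 113/14) = 5*(-1 - 113/14) = 5*(-127/14) = -635/14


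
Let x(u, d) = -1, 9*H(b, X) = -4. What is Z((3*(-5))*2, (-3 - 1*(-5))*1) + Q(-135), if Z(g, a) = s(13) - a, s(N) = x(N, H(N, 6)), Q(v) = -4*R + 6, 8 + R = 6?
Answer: 11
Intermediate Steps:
R = -2 (R = -8 + 6 = -2)
H(b, X) = -4/9 (H(b, X) = (⅑)*(-4) = -4/9)
Q(v) = 14 (Q(v) = -4*(-2) + 6 = 8 + 6 = 14)
s(N) = -1
Z(g, a) = -1 - a
Z((3*(-5))*2, (-3 - 1*(-5))*1) + Q(-135) = (-1 - (-3 - 1*(-5))) + 14 = (-1 - (-3 + 5)) + 14 = (-1 - 2) + 14 = -3 + 14 = 11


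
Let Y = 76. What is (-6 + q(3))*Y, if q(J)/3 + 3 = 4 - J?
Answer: -912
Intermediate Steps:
q(J) = 3 - 3*J (q(J) = -9 + 3*(4 - J) = -9 + (12 - 3*J) = 3 - 3*J)
(-6 + q(3))*Y = (-6 + (3 - 3*3))*76 = (-6 + (3 - 9))*76 = (-6 - 6)*76 = -12*76 = -912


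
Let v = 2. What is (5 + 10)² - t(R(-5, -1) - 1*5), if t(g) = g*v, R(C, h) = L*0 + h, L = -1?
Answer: 237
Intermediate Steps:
R(C, h) = h (R(C, h) = -1*0 + h = 0 + h = h)
t(g) = 2*g (t(g) = g*2 = 2*g)
(5 + 10)² - t(R(-5, -1) - 1*5) = (5 + 10)² - 2*(-1 - 1*5) = 15² - 2*(-1 - 5) = 225 - 2*(-6) = 225 - 1*(-12) = 225 + 12 = 237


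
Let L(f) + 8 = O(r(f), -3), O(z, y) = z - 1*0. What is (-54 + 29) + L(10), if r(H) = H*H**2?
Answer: 967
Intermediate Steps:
r(H) = H**3
O(z, y) = z (O(z, y) = z + 0 = z)
L(f) = -8 + f**3
(-54 + 29) + L(10) = (-54 + 29) + (-8 + 10**3) = -25 + (-8 + 1000) = -25 + 992 = 967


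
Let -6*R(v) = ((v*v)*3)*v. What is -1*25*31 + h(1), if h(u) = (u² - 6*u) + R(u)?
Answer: -1561/2 ≈ -780.50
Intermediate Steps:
R(v) = -v³/2 (R(v) = -(v*v)*3*v/6 = -v²*3*v/6 = -3*v²*v/6 = -v³/2)
h(u) = u² - 6*u - u³/2 (h(u) = (u² - 6*u) - u³/2 = u² - 6*u - u³/2)
-1*25*31 + h(1) = -1*25*31 + (½)*1*(-12 - 1*1² + 2*1) = -25*31 + (½)*1*(-12 - 1*1 + 2) = -775 + (½)*1*(-12 - 1 + 2) = -775 + (½)*1*(-11) = -775 - 11/2 = -1561/2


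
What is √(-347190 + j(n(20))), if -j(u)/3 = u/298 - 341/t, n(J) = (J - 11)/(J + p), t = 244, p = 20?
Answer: 9*I*√141634529910415/181780 ≈ 589.22*I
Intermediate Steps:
n(J) = (-11 + J)/(20 + J) (n(J) = (J - 11)/(J + 20) = (-11 + J)/(20 + J))
j(u) = 1023/244 - 3*u/298 (j(u) = -3*(u/298 - 341/244) = -3*(-341/244 + u/298) = 1023/244 - 3*u/298)
√(-347190 + j(n(20))) = √(-347190 + (1023/244 - 3*(-11 + 20)/(298*(20 + 20)))) = √(-347190 + (1023/244 - 3*9/(298*40))) = √(-347190 + (1023/244 - 3*9/11920)) = √(-347190 + (1023/244 - 3/298*9/40)) = √(-347190 + (1023/244 - 27/11920)) = √(-347190 + 3046893/727120) = √(-252445745907/727120) = 9*I*√141634529910415/181780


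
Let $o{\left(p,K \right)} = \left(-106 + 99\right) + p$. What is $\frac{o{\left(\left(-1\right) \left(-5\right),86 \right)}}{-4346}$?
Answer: $\frac{1}{2173} \approx 0.00046019$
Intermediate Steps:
$o{\left(p,K \right)} = -7 + p$
$\frac{o{\left(\left(-1\right) \left(-5\right),86 \right)}}{-4346} = \frac{-7 - -5}{-4346} = \left(-7 + 5\right) \left(- \frac{1}{4346}\right) = \left(-2\right) \left(- \frac{1}{4346}\right) = \frac{1}{2173}$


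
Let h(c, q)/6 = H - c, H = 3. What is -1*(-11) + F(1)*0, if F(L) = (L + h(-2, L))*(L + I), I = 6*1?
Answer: 11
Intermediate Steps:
I = 6
h(c, q) = 18 - 6*c (h(c, q) = 6*(3 - c) = 18 - 6*c)
F(L) = (6 + L)*(30 + L) (F(L) = (L + (18 - 6*(-2)))*(L + 6) = (L + (18 + 12))*(6 + L) = (L + 30)*(6 + L) = (30 + L)*(6 + L) = (6 + L)*(30 + L))
-1*(-11) + F(1)*0 = -1*(-11) + (180 + 1**2 + 36*1)*0 = 11 + (180 + 1 + 36)*0 = 11 + 217*0 = 11 + 0 = 11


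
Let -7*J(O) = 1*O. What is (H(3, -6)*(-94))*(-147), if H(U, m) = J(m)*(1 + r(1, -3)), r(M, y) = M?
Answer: 23688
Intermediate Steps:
J(O) = -O/7
H(U, m) = -2*m/7 (H(U, m) = (-m/7)*(1 + 1) = -m/7*2 = -2*m/7)
(H(3, -6)*(-94))*(-147) = (-2/7*(-6)*(-94))*(-147) = ((12/7)*(-94))*(-147) = -1128/7*(-147) = 23688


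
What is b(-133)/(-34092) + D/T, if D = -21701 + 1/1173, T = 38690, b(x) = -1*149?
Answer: -143509835149/257868308340 ≈ -0.55652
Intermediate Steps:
b(x) = -149
D = -25455272/1173 (D = -21701 + 1/1173 = -25455272/1173 ≈ -21701.)
b(-133)/(-34092) + D/T = -149/(-34092) - 25455272/1173/38690 = -149*(-1/34092) - 25455272/1173*1/38690 = 149/34092 - 12727636/22691685 = -143509835149/257868308340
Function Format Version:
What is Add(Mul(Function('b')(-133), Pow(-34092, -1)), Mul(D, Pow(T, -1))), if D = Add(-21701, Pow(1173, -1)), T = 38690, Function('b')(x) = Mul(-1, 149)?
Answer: Rational(-143509835149, 257868308340) ≈ -0.55652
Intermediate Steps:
Function('b')(x) = -149
D = Rational(-25455272, 1173) (D = Add(-21701, Rational(1, 1173)) = Rational(-25455272, 1173) ≈ -21701.)
Add(Mul(Function('b')(-133), Pow(-34092, -1)), Mul(D, Pow(T, -1))) = Add(Mul(-149, Pow(-34092, -1)), Mul(Rational(-25455272, 1173), Pow(38690, -1))) = Add(Mul(-149, Rational(-1, 34092)), Mul(Rational(-25455272, 1173), Rational(1, 38690))) = Add(Rational(149, 34092), Rational(-12727636, 22691685)) = Rational(-143509835149, 257868308340)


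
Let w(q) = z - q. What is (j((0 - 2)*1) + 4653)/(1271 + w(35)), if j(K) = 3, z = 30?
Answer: 776/211 ≈ 3.6777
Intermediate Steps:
w(q) = 30 - q
(j((0 - 2)*1) + 4653)/(1271 + w(35)) = (3 + 4653)/(1271 + (30 - 1*35)) = 4656/(1271 + (30 - 35)) = 4656/(1271 - 5) = 4656/1266 = 4656*(1/1266) = 776/211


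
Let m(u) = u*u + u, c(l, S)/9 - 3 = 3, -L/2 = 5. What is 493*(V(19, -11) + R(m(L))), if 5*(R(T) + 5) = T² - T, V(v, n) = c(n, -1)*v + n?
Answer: 1287716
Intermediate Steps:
L = -10 (L = -2*5 = -10)
c(l, S) = 54 (c(l, S) = 27 + 9*3 = 27 + 27 = 54)
V(v, n) = n + 54*v (V(v, n) = 54*v + n = n + 54*v)
m(u) = u + u² (m(u) = u² + u = u + u²)
R(T) = -5 - T/5 + T²/5 (R(T) = -5 + (T² - T)/5 = -5 + (-T/5 + T²/5) = -5 - T/5 + T²/5)
493*(V(19, -11) + R(m(L))) = 493*((-11 + 54*19) + (-5 - (-2)*(1 - 10) + (-10*(1 - 10))²/5)) = 493*((-11 + 1026) + (-5 - (-2)*(-9) + (-10*(-9))²/5)) = 493*(1015 + (-5 - ⅕*90 + (⅕)*90²)) = 493*(1015 + (-5 - 18 + (⅕)*8100)) = 493*(1015 + (-5 - 18 + 1620)) = 493*(1015 + 1597) = 493*2612 = 1287716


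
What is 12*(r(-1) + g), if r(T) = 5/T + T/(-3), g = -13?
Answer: -212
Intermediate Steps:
r(T) = 5/T - T/3 (r(T) = 5/T + T*(-1/3) = 5/T - T/3)
12*(r(-1) + g) = 12*((5/(-1) - 1/3*(-1)) - 13) = 12*((5*(-1) + 1/3) - 13) = 12*((-5 + 1/3) - 13) = 12*(-14/3 - 13) = 12*(-53/3) = -212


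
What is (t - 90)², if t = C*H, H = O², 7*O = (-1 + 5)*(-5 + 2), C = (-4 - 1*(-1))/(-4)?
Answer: 18507204/2401 ≈ 7708.1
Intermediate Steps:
C = ¾ (C = (-4 + 1)*(-¼) = -3*(-¼) = ¾ ≈ 0.75000)
O = -12/7 (O = ((-1 + 5)*(-5 + 2))/7 = (4*(-3))/7 = (⅐)*(-12) = -12/7 ≈ -1.7143)
H = 144/49 (H = (-12/7)² = 144/49 ≈ 2.9388)
t = 108/49 (t = (¾)*(144/49) = 108/49 ≈ 2.2041)
(t - 90)² = (108/49 - 90)² = (-4302/49)² = 18507204/2401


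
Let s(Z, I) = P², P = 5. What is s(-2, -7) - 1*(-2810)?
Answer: 2835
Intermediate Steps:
s(Z, I) = 25 (s(Z, I) = 5² = 25)
s(-2, -7) - 1*(-2810) = 25 - 1*(-2810) = 25 + 2810 = 2835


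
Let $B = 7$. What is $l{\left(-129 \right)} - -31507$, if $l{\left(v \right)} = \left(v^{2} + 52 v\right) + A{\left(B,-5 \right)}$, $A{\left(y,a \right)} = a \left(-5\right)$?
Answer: $41465$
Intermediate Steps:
$A{\left(y,a \right)} = - 5 a$
$l{\left(v \right)} = 25 + v^{2} + 52 v$ ($l{\left(v \right)} = \left(v^{2} + 52 v\right) - -25 = \left(v^{2} + 52 v\right) + 25 = 25 + v^{2} + 52 v$)
$l{\left(-129 \right)} - -31507 = \left(25 + \left(-129\right)^{2} + 52 \left(-129\right)\right) - -31507 = \left(25 + 16641 - 6708\right) + 31507 = 9958 + 31507 = 41465$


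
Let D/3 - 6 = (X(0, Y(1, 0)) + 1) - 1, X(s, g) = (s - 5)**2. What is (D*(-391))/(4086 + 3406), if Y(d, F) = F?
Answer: -36363/7492 ≈ -4.8536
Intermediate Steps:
X(s, g) = (-5 + s)**2
D = 93 (D = 18 + 3*(((-5 + 0)**2 + 1) - 1) = 18 + 3*(((-5)**2 + 1) - 1) = 18 + 3*((25 + 1) - 1) = 18 + 3*(26 - 1) = 18 + 3*25 = 18 + 75 = 93)
(D*(-391))/(4086 + 3406) = (93*(-391))/(4086 + 3406) = -36363/7492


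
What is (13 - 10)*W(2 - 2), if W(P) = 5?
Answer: 15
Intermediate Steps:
(13 - 10)*W(2 - 2) = (13 - 10)*5 = 3*5 = 15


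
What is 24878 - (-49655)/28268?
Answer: 703300959/28268 ≈ 24880.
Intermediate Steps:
24878 - (-49655)/28268 = 24878 - 1*(-49655/28268) = 24878 + 49655/28268 = 703300959/28268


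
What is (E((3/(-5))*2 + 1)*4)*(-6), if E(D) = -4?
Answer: 96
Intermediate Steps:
(E((3/(-5))*2 + 1)*4)*(-6) = -4*4*(-6) = -16*(-6) = 96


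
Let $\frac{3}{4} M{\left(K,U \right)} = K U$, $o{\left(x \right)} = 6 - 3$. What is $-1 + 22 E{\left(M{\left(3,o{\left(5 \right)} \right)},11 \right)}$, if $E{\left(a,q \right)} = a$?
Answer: $263$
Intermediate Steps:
$o{\left(x \right)} = 3$
$M{\left(K,U \right)} = \frac{4 K U}{3}$
$-1 + 22 E{\left(M{\left(3,o{\left(5 \right)} \right)},11 \right)} = -1 + 22 \cdot \frac{4}{3} \cdot 3 \cdot 3 = -1 + 22 \cdot 12 = -1 + 264 = 263$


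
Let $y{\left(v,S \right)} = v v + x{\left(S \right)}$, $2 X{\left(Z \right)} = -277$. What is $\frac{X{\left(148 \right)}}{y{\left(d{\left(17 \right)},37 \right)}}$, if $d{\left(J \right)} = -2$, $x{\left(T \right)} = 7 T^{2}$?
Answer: $- \frac{277}{19174} \approx -0.014447$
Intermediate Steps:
$X{\left(Z \right)} = - \frac{277}{2}$ ($X{\left(Z \right)} = \frac{1}{2} \left(-277\right) = - \frac{277}{2}$)
$y{\left(v,S \right)} = v^{2} + 7 S^{2}$ ($y{\left(v,S \right)} = v v + 7 S^{2} = v^{2} + 7 S^{2}$)
$\frac{X{\left(148 \right)}}{y{\left(d{\left(17 \right)},37 \right)}} = - \frac{277}{2 \left(\left(-2\right)^{2} + 7 \cdot 37^{2}\right)} = - \frac{277}{2 \left(4 + 7 \cdot 1369\right)} = - \frac{277}{2 \left(4 + 9583\right)} = - \frac{277}{2 \cdot 9587} = \left(- \frac{277}{2}\right) \frac{1}{9587} = - \frac{277}{19174}$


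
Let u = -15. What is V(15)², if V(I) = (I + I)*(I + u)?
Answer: 0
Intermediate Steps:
V(I) = 2*I*(-15 + I) (V(I) = (I + I)*(I - 15) = (2*I)*(-15 + I) = 2*I*(-15 + I))
V(15)² = (2*15*(-15 + 15))² = (2*15*0)² = 0² = 0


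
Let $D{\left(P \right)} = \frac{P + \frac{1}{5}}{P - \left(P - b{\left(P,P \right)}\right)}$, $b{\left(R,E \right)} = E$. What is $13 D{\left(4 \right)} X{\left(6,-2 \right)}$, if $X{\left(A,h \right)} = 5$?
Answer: $\frac{273}{4} \approx 68.25$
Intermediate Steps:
$D{\left(P \right)} = \frac{\frac{1}{5} + P}{P}$ ($D{\left(P \right)} = \frac{P + \frac{1}{5}}{P + \left(P - P\right)} = \frac{P + \frac{1}{5}}{P + 0} = \frac{\frac{1}{5} + P}{P}$)
$13 D{\left(4 \right)} X{\left(6,-2 \right)} = 13 \frac{\frac{1}{5} + 4}{4} \cdot 5 = 13 \cdot \frac{1}{4} \cdot \frac{21}{5} \cdot 5 = 13 \cdot \frac{21}{20} \cdot 5 = \frac{273}{20} \cdot 5 = \frac{273}{4}$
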